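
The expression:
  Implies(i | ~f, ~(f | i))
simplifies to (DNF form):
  ~i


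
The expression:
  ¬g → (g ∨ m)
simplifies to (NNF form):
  g ∨ m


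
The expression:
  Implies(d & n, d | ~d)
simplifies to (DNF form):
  True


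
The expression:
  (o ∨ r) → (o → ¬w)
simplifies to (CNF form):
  ¬o ∨ ¬w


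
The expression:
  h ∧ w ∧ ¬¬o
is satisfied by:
  {h: True, w: True, o: True}


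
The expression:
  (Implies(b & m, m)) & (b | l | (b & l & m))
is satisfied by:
  {b: True, l: True}
  {b: True, l: False}
  {l: True, b: False}


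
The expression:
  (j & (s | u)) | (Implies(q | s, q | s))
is always true.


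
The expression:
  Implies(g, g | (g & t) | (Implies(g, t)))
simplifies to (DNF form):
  True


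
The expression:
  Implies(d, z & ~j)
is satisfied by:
  {z: True, j: False, d: False}
  {j: False, d: False, z: False}
  {z: True, j: True, d: False}
  {j: True, z: False, d: False}
  {d: True, z: True, j: False}


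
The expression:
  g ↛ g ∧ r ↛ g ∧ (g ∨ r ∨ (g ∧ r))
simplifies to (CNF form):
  False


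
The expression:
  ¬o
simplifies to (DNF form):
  ¬o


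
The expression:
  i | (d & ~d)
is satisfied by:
  {i: True}


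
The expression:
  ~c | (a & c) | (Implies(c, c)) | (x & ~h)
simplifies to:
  True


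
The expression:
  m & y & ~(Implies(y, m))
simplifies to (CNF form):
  False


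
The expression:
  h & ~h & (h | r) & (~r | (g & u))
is never true.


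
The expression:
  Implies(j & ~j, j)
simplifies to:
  True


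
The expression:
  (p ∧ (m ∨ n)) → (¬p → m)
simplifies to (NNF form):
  True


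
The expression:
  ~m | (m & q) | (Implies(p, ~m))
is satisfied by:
  {q: True, p: False, m: False}
  {p: False, m: False, q: False}
  {q: True, m: True, p: False}
  {m: True, p: False, q: False}
  {q: True, p: True, m: False}
  {p: True, q: False, m: False}
  {q: True, m: True, p: True}


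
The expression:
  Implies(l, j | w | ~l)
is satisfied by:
  {j: True, w: True, l: False}
  {j: True, l: False, w: False}
  {w: True, l: False, j: False}
  {w: False, l: False, j: False}
  {j: True, w: True, l: True}
  {j: True, l: True, w: False}
  {w: True, l: True, j: False}


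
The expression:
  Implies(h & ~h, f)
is always true.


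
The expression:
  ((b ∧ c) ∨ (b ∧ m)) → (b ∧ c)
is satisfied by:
  {c: True, m: False, b: False}
  {m: False, b: False, c: False}
  {b: True, c: True, m: False}
  {b: True, m: False, c: False}
  {c: True, m: True, b: False}
  {m: True, c: False, b: False}
  {b: True, m: True, c: True}


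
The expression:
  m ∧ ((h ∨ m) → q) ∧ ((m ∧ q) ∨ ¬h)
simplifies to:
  m ∧ q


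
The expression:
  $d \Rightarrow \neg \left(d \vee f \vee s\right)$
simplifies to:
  $\neg d$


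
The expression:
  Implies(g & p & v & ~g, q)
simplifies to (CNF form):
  True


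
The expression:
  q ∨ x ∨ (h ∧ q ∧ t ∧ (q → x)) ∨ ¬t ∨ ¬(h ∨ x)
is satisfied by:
  {x: True, q: True, h: False, t: False}
  {x: True, h: False, t: False, q: False}
  {q: True, h: False, t: False, x: False}
  {q: False, h: False, t: False, x: False}
  {x: True, t: True, q: True, h: False}
  {x: True, t: True, q: False, h: False}
  {t: True, q: True, x: False, h: False}
  {t: True, x: False, h: False, q: False}
  {q: True, x: True, h: True, t: False}
  {x: True, h: True, q: False, t: False}
  {q: True, h: True, x: False, t: False}
  {h: True, x: False, t: False, q: False}
  {x: True, t: True, h: True, q: True}
  {x: True, t: True, h: True, q: False}
  {t: True, h: True, q: True, x: False}


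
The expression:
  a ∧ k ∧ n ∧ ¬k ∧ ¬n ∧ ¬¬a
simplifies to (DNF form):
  False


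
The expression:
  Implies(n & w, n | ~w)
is always true.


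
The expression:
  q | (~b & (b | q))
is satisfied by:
  {q: True}


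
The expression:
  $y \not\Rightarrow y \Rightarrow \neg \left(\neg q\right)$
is always true.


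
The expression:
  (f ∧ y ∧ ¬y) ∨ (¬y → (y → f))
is always true.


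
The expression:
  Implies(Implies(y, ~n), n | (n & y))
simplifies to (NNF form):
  n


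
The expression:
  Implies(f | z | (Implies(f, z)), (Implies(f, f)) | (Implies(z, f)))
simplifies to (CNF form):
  True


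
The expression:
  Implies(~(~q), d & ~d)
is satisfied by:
  {q: False}


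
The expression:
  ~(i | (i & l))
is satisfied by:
  {i: False}


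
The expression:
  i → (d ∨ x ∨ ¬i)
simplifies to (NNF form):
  d ∨ x ∨ ¬i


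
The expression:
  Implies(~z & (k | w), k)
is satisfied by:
  {k: True, z: True, w: False}
  {k: True, w: False, z: False}
  {z: True, w: False, k: False}
  {z: False, w: False, k: False}
  {k: True, z: True, w: True}
  {k: True, w: True, z: False}
  {z: True, w: True, k: False}


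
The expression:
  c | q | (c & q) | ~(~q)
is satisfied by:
  {q: True, c: True}
  {q: True, c: False}
  {c: True, q: False}


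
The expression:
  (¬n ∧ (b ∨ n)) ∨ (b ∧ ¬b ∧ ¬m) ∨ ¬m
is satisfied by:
  {b: True, n: False, m: False}
  {n: False, m: False, b: False}
  {b: True, n: True, m: False}
  {n: True, b: False, m: False}
  {m: True, b: True, n: False}


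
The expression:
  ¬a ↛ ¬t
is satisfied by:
  {t: True, a: False}


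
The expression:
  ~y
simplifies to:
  ~y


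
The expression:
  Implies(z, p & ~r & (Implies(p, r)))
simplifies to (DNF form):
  ~z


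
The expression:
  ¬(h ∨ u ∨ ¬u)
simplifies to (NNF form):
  False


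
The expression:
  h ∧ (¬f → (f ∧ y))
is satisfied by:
  {h: True, f: True}


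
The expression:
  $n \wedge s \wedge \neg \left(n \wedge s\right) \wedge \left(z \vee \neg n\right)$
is never true.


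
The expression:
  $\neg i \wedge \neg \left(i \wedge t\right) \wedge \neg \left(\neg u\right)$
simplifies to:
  $u \wedge \neg i$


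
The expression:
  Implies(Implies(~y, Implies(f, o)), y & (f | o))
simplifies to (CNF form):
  (f | o) & (f | y) & (o | ~o) & (y | ~o)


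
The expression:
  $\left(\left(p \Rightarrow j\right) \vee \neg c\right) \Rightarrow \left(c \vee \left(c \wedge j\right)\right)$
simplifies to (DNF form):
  $c$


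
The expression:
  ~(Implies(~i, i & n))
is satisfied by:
  {i: False}


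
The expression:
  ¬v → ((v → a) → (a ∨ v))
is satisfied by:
  {a: True, v: True}
  {a: True, v: False}
  {v: True, a: False}


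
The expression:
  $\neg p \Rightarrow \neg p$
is always true.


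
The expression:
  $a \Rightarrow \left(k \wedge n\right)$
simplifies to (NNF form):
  $\left(k \wedge n\right) \vee \neg a$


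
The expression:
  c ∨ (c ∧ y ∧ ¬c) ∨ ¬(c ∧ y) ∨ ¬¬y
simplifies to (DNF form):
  True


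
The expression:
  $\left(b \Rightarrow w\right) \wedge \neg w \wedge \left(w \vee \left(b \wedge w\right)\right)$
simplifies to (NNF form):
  $\text{False}$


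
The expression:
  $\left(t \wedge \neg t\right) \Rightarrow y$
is always true.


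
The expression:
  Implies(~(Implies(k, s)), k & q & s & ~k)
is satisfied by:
  {s: True, k: False}
  {k: False, s: False}
  {k: True, s: True}


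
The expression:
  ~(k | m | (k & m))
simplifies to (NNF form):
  ~k & ~m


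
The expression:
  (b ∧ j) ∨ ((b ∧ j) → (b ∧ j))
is always true.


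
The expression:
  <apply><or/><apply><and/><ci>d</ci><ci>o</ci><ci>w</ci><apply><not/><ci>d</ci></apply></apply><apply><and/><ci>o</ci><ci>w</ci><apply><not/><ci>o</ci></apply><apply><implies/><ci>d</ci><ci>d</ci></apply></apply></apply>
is never true.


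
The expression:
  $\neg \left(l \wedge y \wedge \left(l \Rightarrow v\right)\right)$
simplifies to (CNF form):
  $\neg l \vee \neg v \vee \neg y$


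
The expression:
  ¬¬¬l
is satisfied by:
  {l: False}


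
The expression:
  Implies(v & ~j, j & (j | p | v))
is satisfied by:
  {j: True, v: False}
  {v: False, j: False}
  {v: True, j: True}


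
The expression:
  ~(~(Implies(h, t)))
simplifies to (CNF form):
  t | ~h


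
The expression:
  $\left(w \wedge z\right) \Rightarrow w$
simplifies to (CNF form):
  $\text{True}$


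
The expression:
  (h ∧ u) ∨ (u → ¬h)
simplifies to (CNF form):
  True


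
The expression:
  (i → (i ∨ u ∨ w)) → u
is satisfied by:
  {u: True}


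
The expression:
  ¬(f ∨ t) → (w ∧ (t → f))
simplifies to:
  f ∨ t ∨ w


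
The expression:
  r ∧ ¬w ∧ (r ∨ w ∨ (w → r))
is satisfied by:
  {r: True, w: False}


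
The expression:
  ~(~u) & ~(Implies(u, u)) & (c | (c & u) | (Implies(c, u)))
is never true.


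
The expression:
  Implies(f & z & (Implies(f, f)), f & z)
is always true.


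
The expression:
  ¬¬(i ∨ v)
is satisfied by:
  {i: True, v: True}
  {i: True, v: False}
  {v: True, i: False}


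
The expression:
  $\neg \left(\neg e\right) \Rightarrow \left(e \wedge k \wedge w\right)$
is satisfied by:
  {w: True, k: True, e: False}
  {w: True, k: False, e: False}
  {k: True, w: False, e: False}
  {w: False, k: False, e: False}
  {e: True, w: True, k: True}


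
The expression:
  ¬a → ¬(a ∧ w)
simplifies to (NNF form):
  True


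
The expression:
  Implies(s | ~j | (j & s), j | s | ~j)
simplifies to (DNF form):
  True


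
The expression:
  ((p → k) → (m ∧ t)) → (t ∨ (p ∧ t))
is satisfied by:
  {t: True, k: True, p: False}
  {t: True, p: False, k: False}
  {k: True, p: False, t: False}
  {k: False, p: False, t: False}
  {t: True, k: True, p: True}
  {t: True, p: True, k: False}
  {k: True, p: True, t: False}


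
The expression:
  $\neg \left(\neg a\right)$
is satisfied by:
  {a: True}


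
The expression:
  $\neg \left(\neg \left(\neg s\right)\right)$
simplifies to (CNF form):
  $\neg s$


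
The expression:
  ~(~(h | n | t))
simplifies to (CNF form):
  h | n | t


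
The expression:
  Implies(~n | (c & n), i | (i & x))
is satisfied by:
  {i: True, n: True, c: False}
  {i: True, c: False, n: False}
  {i: True, n: True, c: True}
  {i: True, c: True, n: False}
  {n: True, c: False, i: False}


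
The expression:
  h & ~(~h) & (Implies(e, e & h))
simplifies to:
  h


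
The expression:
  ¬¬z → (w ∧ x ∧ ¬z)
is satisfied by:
  {z: False}


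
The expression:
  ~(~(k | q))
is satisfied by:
  {k: True, q: True}
  {k: True, q: False}
  {q: True, k: False}


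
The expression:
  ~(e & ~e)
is always true.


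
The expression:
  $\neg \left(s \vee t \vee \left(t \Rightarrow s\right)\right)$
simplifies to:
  $\text{False}$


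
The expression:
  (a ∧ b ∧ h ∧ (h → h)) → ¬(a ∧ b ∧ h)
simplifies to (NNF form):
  ¬a ∨ ¬b ∨ ¬h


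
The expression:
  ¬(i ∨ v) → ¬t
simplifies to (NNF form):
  i ∨ v ∨ ¬t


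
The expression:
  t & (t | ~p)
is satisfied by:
  {t: True}


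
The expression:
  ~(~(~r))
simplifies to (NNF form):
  ~r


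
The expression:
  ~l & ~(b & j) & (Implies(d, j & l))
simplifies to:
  ~d & ~l & (~b | ~j)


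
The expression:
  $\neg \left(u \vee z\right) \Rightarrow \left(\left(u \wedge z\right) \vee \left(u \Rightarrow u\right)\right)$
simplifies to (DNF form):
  $\text{True}$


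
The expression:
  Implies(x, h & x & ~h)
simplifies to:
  ~x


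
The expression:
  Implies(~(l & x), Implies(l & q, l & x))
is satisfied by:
  {x: True, l: False, q: False}
  {l: False, q: False, x: False}
  {x: True, q: True, l: False}
  {q: True, l: False, x: False}
  {x: True, l: True, q: False}
  {l: True, x: False, q: False}
  {x: True, q: True, l: True}


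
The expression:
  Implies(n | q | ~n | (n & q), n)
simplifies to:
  n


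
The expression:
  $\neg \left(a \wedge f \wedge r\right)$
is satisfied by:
  {a: False, r: False, f: False}
  {f: True, a: False, r: False}
  {r: True, a: False, f: False}
  {f: True, r: True, a: False}
  {a: True, f: False, r: False}
  {f: True, a: True, r: False}
  {r: True, a: True, f: False}


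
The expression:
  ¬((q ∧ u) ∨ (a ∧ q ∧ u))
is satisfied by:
  {u: False, q: False}
  {q: True, u: False}
  {u: True, q: False}


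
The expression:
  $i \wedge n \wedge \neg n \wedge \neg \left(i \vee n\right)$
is never true.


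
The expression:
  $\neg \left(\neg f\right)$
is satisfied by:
  {f: True}


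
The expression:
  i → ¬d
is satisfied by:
  {d: False, i: False}
  {i: True, d: False}
  {d: True, i: False}


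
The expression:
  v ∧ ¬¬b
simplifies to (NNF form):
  b ∧ v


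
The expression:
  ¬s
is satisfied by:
  {s: False}


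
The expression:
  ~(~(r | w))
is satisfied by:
  {r: True, w: True}
  {r: True, w: False}
  {w: True, r: False}


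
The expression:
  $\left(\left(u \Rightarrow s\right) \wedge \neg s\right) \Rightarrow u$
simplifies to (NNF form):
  $s \vee u$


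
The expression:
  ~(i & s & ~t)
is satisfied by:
  {t: True, s: False, i: False}
  {s: False, i: False, t: False}
  {i: True, t: True, s: False}
  {i: True, s: False, t: False}
  {t: True, s: True, i: False}
  {s: True, t: False, i: False}
  {i: True, s: True, t: True}


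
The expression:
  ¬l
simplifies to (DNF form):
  ¬l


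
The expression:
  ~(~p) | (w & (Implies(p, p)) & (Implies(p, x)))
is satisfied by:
  {p: True, w: True}
  {p: True, w: False}
  {w: True, p: False}


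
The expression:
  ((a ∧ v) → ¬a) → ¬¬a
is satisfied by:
  {a: True}


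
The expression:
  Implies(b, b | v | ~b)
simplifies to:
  True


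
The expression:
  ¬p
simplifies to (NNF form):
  ¬p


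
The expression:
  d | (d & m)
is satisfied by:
  {d: True}


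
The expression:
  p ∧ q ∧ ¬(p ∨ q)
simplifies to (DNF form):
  False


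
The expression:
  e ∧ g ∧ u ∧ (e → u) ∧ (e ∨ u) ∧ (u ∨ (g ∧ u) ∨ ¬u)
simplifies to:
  e ∧ g ∧ u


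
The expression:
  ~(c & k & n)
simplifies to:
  ~c | ~k | ~n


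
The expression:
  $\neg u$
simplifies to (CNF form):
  $\neg u$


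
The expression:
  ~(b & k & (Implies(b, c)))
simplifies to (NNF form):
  ~b | ~c | ~k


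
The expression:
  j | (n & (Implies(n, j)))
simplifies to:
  j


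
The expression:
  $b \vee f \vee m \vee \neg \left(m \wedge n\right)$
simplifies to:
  $\text{True}$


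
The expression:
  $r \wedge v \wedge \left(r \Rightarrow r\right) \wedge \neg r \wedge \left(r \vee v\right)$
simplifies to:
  $\text{False}$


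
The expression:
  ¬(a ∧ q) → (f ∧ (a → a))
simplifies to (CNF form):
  (a ∨ f) ∧ (f ∨ q)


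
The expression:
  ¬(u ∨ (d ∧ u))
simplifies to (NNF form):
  ¬u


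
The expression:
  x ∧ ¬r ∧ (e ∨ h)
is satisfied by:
  {e: True, h: True, x: True, r: False}
  {e: True, x: True, r: False, h: False}
  {h: True, x: True, r: False, e: False}


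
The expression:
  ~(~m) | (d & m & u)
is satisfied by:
  {m: True}


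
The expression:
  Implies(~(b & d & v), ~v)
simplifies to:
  ~v | (b & d)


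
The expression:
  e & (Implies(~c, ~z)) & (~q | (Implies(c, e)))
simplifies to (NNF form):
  e & (c | ~z)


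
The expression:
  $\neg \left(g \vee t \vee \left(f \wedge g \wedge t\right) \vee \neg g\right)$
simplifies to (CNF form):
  $\text{False}$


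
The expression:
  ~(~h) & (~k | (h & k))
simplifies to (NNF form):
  h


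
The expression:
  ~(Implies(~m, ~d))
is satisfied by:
  {d: True, m: False}


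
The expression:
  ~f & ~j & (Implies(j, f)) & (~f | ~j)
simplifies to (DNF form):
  ~f & ~j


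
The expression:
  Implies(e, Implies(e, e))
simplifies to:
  True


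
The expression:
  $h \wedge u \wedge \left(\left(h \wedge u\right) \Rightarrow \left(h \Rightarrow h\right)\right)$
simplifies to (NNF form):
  $h \wedge u$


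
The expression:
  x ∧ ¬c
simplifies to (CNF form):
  x ∧ ¬c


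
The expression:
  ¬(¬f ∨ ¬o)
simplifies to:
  f ∧ o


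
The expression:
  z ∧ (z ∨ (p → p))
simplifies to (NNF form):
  z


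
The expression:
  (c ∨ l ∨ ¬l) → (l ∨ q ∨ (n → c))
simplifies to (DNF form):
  c ∨ l ∨ q ∨ ¬n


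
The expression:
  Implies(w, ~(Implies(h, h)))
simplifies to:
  ~w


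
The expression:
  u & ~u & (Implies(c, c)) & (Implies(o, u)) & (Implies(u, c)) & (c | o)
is never true.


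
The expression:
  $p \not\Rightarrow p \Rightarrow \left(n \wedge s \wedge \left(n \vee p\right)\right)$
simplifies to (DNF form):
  $\text{True}$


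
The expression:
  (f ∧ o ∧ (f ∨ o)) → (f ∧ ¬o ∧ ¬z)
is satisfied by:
  {o: False, f: False}
  {f: True, o: False}
  {o: True, f: False}


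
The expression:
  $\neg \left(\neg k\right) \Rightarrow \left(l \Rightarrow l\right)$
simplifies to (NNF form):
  $\text{True}$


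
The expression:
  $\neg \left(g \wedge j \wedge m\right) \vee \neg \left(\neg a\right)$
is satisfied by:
  {a: True, g: False, m: False, j: False}
  {a: False, g: False, m: False, j: False}
  {j: True, a: True, g: False, m: False}
  {j: True, a: False, g: False, m: False}
  {a: True, m: True, j: False, g: False}
  {m: True, j: False, g: False, a: False}
  {j: True, m: True, a: True, g: False}
  {j: True, m: True, a: False, g: False}
  {a: True, g: True, j: False, m: False}
  {g: True, j: False, m: False, a: False}
  {a: True, j: True, g: True, m: False}
  {j: True, g: True, a: False, m: False}
  {a: True, m: True, g: True, j: False}
  {m: True, g: True, j: False, a: False}
  {j: True, m: True, g: True, a: True}


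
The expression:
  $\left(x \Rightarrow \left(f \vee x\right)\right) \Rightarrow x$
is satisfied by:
  {x: True}


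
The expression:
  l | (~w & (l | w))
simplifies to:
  l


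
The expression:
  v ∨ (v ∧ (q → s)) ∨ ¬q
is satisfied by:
  {v: True, q: False}
  {q: False, v: False}
  {q: True, v: True}


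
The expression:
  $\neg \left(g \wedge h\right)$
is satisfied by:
  {h: False, g: False}
  {g: True, h: False}
  {h: True, g: False}


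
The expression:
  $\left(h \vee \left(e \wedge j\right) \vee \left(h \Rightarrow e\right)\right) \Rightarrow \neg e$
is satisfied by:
  {e: False}


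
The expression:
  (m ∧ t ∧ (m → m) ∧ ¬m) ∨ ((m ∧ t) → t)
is always true.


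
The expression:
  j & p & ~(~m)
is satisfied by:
  {p: True, m: True, j: True}


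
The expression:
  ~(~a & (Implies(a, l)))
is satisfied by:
  {a: True}


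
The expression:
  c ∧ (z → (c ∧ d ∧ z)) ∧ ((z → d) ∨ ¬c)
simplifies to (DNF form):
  (c ∧ d) ∨ (c ∧ ¬z)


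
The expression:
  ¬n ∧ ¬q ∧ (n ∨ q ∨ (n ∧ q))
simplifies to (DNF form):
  False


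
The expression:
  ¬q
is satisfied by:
  {q: False}


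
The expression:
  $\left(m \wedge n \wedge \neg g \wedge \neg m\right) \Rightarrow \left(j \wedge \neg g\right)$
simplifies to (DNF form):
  $\text{True}$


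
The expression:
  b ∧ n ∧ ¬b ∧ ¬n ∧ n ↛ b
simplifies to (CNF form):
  False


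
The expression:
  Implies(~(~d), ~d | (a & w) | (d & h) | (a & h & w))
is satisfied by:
  {h: True, w: True, a: True, d: False}
  {h: True, w: True, a: False, d: False}
  {h: True, a: True, w: False, d: False}
  {h: True, a: False, w: False, d: False}
  {w: True, a: True, h: False, d: False}
  {w: True, h: False, a: False, d: False}
  {w: False, a: True, h: False, d: False}
  {w: False, h: False, a: False, d: False}
  {h: True, d: True, w: True, a: True}
  {h: True, d: True, w: True, a: False}
  {h: True, d: True, a: True, w: False}
  {h: True, d: True, a: False, w: False}
  {d: True, w: True, a: True, h: False}


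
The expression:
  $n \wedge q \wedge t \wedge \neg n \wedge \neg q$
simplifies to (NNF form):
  $\text{False}$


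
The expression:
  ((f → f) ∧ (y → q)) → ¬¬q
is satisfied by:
  {y: True, q: True}
  {y: True, q: False}
  {q: True, y: False}


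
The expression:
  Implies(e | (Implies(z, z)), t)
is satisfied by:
  {t: True}


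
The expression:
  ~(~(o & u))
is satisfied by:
  {u: True, o: True}


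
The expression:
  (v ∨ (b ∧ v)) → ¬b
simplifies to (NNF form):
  ¬b ∨ ¬v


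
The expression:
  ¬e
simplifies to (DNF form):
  ¬e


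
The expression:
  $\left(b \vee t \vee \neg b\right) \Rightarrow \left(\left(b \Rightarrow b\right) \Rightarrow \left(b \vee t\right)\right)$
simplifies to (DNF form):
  $b \vee t$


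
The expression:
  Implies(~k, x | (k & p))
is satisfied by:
  {x: True, k: True}
  {x: True, k: False}
  {k: True, x: False}


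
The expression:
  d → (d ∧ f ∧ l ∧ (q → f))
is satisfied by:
  {f: True, l: True, d: False}
  {f: True, l: False, d: False}
  {l: True, f: False, d: False}
  {f: False, l: False, d: False}
  {d: True, f: True, l: True}


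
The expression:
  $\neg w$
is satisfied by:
  {w: False}


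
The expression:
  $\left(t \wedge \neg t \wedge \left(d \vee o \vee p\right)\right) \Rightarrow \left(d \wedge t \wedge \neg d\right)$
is always true.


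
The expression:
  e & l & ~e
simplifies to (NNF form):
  False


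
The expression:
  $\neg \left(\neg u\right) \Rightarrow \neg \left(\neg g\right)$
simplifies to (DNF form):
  $g \vee \neg u$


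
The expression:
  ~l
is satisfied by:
  {l: False}


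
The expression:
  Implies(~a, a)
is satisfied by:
  {a: True}


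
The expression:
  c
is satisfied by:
  {c: True}


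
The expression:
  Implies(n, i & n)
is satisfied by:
  {i: True, n: False}
  {n: False, i: False}
  {n: True, i: True}


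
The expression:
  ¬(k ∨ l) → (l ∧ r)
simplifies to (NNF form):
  k ∨ l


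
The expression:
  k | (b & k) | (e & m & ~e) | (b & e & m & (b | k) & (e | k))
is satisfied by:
  {k: True, e: True, b: True, m: True}
  {k: True, e: True, b: True, m: False}
  {k: True, e: True, m: True, b: False}
  {k: True, e: True, m: False, b: False}
  {k: True, b: True, m: True, e: False}
  {k: True, b: True, m: False, e: False}
  {k: True, b: False, m: True, e: False}
  {k: True, b: False, m: False, e: False}
  {e: True, b: True, m: True, k: False}


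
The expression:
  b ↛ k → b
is always true.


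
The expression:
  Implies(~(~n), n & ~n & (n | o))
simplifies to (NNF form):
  ~n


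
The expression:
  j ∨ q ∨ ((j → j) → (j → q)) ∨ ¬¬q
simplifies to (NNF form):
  True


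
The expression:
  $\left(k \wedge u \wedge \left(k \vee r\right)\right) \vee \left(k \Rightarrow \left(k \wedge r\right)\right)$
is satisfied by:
  {r: True, u: True, k: False}
  {r: True, k: False, u: False}
  {u: True, k: False, r: False}
  {u: False, k: False, r: False}
  {r: True, u: True, k: True}
  {r: True, k: True, u: False}
  {u: True, k: True, r: False}


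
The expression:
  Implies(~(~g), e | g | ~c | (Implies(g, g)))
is always true.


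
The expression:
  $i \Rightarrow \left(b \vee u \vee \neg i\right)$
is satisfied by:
  {b: True, u: True, i: False}
  {b: True, u: False, i: False}
  {u: True, b: False, i: False}
  {b: False, u: False, i: False}
  {b: True, i: True, u: True}
  {b: True, i: True, u: False}
  {i: True, u: True, b: False}


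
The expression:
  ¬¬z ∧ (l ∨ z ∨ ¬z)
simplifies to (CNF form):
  z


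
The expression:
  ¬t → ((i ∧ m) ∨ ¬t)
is always true.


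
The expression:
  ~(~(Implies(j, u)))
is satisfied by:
  {u: True, j: False}
  {j: False, u: False}
  {j: True, u: True}


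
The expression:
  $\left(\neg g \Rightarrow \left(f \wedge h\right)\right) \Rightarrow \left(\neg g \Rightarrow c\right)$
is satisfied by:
  {g: True, c: True, h: False, f: False}
  {g: True, h: False, c: False, f: False}
  {c: True, g: False, h: False, f: False}
  {g: False, h: False, c: False, f: False}
  {f: True, g: True, c: True, h: False}
  {f: True, g: True, h: False, c: False}
  {f: True, c: True, g: False, h: False}
  {f: True, g: False, h: False, c: False}
  {g: True, h: True, c: True, f: False}
  {g: True, h: True, f: False, c: False}
  {h: True, c: True, f: False, g: False}
  {h: True, f: False, c: False, g: False}
  {g: True, h: True, f: True, c: True}
  {g: True, h: True, f: True, c: False}
  {h: True, f: True, c: True, g: False}


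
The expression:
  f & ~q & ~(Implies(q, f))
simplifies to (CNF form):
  False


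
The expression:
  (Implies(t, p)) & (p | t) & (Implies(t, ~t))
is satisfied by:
  {p: True, t: False}


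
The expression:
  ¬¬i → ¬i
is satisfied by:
  {i: False}


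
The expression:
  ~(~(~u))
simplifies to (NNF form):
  ~u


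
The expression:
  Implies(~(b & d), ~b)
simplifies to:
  d | ~b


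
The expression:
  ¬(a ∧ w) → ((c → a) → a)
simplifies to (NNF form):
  a ∨ c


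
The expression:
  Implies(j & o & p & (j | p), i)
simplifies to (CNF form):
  i | ~j | ~o | ~p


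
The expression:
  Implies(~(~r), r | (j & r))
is always true.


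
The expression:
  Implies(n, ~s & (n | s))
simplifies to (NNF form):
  ~n | ~s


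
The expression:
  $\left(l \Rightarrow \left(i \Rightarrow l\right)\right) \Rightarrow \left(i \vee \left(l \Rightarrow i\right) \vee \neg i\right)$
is always true.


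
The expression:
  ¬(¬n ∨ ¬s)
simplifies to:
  n ∧ s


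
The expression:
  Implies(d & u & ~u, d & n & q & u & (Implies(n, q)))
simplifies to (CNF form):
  True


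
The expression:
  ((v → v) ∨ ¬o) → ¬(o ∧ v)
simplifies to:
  ¬o ∨ ¬v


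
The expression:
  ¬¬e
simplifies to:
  e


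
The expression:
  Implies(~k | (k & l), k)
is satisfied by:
  {k: True}


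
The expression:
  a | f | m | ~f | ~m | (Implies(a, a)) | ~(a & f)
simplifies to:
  True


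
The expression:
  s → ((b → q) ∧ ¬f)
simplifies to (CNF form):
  (¬f ∨ ¬s) ∧ (q ∨ ¬b ∨ ¬s) ∧ (q ∨ ¬f ∨ ¬s) ∧ (¬b ∨ ¬f ∨ ¬s)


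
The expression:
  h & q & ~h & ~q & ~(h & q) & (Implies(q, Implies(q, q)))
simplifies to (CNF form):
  False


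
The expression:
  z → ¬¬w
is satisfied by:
  {w: True, z: False}
  {z: False, w: False}
  {z: True, w: True}


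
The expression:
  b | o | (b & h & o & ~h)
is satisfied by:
  {b: True, o: True}
  {b: True, o: False}
  {o: True, b: False}


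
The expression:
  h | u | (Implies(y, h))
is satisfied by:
  {u: True, h: True, y: False}
  {u: True, h: False, y: False}
  {h: True, u: False, y: False}
  {u: False, h: False, y: False}
  {y: True, u: True, h: True}
  {y: True, u: True, h: False}
  {y: True, h: True, u: False}


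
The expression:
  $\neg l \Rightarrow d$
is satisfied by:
  {d: True, l: True}
  {d: True, l: False}
  {l: True, d: False}


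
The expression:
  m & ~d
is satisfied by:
  {m: True, d: False}


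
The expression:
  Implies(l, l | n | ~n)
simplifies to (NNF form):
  True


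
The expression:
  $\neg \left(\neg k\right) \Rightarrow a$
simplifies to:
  $a \vee \neg k$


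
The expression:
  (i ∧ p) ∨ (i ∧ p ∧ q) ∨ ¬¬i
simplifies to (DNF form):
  i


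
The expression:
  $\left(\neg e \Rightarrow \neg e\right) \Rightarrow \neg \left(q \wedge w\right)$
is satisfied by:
  {w: False, q: False}
  {q: True, w: False}
  {w: True, q: False}


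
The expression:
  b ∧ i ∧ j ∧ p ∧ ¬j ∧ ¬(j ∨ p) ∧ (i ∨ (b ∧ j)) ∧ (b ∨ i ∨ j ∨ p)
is never true.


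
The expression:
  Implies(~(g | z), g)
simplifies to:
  g | z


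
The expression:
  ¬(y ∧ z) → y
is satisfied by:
  {y: True}


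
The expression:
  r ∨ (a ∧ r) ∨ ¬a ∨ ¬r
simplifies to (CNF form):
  True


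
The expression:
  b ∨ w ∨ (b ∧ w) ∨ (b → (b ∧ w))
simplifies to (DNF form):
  True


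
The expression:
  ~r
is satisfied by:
  {r: False}


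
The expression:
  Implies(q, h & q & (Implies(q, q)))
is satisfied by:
  {h: True, q: False}
  {q: False, h: False}
  {q: True, h: True}


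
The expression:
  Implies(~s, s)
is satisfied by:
  {s: True}


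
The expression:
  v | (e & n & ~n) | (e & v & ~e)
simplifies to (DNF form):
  v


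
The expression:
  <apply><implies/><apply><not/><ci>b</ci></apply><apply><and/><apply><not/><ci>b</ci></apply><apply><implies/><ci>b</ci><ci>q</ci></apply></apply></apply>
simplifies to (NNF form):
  <true/>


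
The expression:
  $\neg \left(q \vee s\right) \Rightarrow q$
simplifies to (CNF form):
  $q \vee s$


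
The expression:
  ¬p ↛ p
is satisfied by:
  {p: False}


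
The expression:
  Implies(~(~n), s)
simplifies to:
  s | ~n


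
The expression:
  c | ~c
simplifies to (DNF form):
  True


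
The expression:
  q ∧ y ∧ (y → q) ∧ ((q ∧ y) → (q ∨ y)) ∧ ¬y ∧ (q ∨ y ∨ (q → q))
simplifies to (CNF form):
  False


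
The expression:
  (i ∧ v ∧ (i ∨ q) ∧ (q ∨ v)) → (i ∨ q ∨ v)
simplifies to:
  True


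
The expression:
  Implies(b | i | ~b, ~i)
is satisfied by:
  {i: False}


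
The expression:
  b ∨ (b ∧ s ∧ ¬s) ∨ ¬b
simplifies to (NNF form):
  True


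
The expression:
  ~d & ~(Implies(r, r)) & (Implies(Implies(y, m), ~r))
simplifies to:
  False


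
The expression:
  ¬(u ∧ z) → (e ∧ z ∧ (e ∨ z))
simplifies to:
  z ∧ (e ∨ u)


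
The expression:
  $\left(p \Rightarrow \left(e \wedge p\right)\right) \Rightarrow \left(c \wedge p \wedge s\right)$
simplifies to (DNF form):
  $\left(p \wedge \neg e\right) \vee \left(c \wedge p \wedge s\right) \vee \left(c \wedge p \wedge \neg e\right) \vee \left(p \wedge s \wedge \neg e\right)$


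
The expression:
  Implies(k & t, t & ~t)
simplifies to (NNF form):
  ~k | ~t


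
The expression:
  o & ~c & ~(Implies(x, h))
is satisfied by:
  {x: True, o: True, h: False, c: False}


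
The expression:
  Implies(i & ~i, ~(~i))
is always true.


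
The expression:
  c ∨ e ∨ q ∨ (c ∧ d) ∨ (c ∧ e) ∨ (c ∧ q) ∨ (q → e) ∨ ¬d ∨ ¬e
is always true.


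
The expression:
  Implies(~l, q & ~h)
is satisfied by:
  {q: True, l: True, h: False}
  {l: True, h: False, q: False}
  {q: True, l: True, h: True}
  {l: True, h: True, q: False}
  {q: True, h: False, l: False}


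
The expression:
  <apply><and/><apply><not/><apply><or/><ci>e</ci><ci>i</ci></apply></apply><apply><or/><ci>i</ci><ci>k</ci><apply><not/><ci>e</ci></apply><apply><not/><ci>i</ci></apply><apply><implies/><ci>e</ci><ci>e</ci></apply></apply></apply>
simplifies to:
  <apply><and/><apply><not/><ci>e</ci></apply><apply><not/><ci>i</ci></apply></apply>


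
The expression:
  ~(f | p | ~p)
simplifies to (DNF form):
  False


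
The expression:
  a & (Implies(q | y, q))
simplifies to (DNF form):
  (a & q) | (a & ~y)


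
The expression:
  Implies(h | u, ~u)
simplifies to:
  ~u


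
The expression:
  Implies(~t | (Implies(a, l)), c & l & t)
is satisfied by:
  {t: True, c: True, a: True, l: False}
  {t: True, a: True, l: False, c: False}
  {t: True, c: True, l: True, a: True}
  {t: True, c: True, l: True, a: False}


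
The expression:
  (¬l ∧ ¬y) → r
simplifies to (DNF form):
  l ∨ r ∨ y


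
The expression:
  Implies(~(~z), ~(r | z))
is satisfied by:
  {z: False}


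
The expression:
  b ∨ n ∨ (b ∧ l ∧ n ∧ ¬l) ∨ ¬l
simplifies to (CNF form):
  b ∨ n ∨ ¬l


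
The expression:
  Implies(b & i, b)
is always true.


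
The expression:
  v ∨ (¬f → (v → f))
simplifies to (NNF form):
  True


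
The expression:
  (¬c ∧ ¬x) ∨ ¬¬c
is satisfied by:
  {c: True, x: False}
  {x: False, c: False}
  {x: True, c: True}


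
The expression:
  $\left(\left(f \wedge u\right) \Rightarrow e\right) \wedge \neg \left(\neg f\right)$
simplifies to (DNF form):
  $\left(e \wedge f\right) \vee \left(f \wedge \neg u\right)$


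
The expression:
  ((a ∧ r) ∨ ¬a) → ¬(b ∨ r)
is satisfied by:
  {a: True, b: False, r: False}
  {b: False, r: False, a: False}
  {a: True, b: True, r: False}


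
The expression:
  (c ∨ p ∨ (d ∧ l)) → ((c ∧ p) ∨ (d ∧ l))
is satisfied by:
  {d: True, l: True, c: False, p: False}
  {d: True, l: False, c: False, p: False}
  {l: True, d: False, c: False, p: False}
  {d: False, l: False, c: False, p: False}
  {d: True, p: True, l: True, c: False}
  {d: True, c: True, l: True, p: False}
  {d: True, p: True, c: True, l: True}
  {d: True, p: True, c: True, l: False}
  {p: True, c: True, l: True, d: False}
  {p: True, c: True, l: False, d: False}


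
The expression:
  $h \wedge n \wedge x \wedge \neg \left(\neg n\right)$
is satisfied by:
  {h: True, x: True, n: True}


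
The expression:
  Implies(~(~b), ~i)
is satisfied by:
  {b: False, i: False}
  {i: True, b: False}
  {b: True, i: False}


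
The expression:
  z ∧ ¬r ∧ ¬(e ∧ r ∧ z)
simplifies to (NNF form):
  z ∧ ¬r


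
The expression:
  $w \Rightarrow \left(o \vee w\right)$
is always true.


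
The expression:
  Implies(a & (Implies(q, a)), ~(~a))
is always true.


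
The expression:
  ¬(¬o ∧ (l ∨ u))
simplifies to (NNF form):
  o ∨ (¬l ∧ ¬u)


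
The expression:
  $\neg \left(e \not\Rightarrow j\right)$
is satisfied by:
  {j: True, e: False}
  {e: False, j: False}
  {e: True, j: True}


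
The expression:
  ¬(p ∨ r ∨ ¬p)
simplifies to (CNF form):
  False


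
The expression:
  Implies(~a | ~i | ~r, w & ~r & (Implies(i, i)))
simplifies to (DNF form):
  (r & ~r) | (w & ~r) | (a & i & r) | (a & i & w) | (a & r & ~r) | (a & w & ~r) | (i & r & ~r) | (i & w & ~r)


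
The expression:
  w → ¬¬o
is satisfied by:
  {o: True, w: False}
  {w: False, o: False}
  {w: True, o: True}


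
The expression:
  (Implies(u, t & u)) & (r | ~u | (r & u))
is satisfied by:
  {r: True, t: True, u: False}
  {r: True, t: False, u: False}
  {t: True, r: False, u: False}
  {r: False, t: False, u: False}
  {r: True, u: True, t: True}


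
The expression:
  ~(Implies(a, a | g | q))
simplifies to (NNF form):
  False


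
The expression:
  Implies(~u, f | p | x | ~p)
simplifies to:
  True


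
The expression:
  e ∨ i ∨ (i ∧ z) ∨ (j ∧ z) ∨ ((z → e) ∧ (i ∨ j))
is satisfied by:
  {i: True, e: True, j: True}
  {i: True, e: True, j: False}
  {i: True, j: True, e: False}
  {i: True, j: False, e: False}
  {e: True, j: True, i: False}
  {e: True, j: False, i: False}
  {j: True, e: False, i: False}


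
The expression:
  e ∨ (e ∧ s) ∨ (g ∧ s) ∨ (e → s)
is always true.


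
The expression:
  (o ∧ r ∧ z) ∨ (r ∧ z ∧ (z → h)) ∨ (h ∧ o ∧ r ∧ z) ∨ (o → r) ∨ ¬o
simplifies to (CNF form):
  r ∨ ¬o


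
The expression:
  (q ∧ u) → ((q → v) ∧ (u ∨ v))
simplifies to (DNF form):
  v ∨ ¬q ∨ ¬u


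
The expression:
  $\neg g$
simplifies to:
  $\neg g$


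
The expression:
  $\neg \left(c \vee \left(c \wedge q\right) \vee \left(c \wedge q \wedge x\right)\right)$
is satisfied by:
  {c: False}


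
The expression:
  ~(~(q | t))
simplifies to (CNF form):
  q | t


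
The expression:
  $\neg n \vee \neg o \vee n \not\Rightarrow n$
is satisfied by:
  {o: False, n: False}
  {n: True, o: False}
  {o: True, n: False}


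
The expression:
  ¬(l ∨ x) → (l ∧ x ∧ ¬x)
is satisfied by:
  {x: True, l: True}
  {x: True, l: False}
  {l: True, x: False}


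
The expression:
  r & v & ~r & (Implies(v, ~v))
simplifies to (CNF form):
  False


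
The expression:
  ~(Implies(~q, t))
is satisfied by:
  {q: False, t: False}


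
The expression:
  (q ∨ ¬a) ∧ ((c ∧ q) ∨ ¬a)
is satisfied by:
  {c: True, q: True, a: False}
  {c: True, q: False, a: False}
  {q: True, c: False, a: False}
  {c: False, q: False, a: False}
  {a: True, c: True, q: True}


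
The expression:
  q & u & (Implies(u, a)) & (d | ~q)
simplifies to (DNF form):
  a & d & q & u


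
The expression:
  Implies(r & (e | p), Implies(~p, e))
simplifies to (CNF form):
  True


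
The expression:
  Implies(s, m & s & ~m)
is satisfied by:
  {s: False}


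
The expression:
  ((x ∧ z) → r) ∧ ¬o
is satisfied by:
  {r: True, o: False, z: False, x: False}
  {r: False, o: False, z: False, x: False}
  {r: True, x: True, o: False, z: False}
  {x: True, r: False, o: False, z: False}
  {r: True, z: True, x: False, o: False}
  {z: True, x: False, o: False, r: False}
  {r: True, x: True, z: True, o: False}


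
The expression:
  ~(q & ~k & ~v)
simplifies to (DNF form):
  k | v | ~q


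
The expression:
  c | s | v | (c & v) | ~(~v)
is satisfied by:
  {c: True, v: True, s: True}
  {c: True, v: True, s: False}
  {c: True, s: True, v: False}
  {c: True, s: False, v: False}
  {v: True, s: True, c: False}
  {v: True, s: False, c: False}
  {s: True, v: False, c: False}


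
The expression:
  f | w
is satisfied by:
  {w: True, f: True}
  {w: True, f: False}
  {f: True, w: False}


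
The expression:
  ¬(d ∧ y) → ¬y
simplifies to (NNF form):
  d ∨ ¬y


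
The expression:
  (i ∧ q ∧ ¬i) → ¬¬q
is always true.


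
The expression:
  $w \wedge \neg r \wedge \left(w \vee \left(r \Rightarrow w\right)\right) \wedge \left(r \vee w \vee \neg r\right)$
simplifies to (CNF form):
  $w \wedge \neg r$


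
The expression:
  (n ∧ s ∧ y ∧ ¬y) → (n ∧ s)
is always true.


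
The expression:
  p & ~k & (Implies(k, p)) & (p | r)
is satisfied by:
  {p: True, k: False}


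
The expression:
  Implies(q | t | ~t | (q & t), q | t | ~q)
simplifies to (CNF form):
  True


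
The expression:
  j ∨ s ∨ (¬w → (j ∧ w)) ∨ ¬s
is always true.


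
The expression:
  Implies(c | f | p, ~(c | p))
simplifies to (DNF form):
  ~c & ~p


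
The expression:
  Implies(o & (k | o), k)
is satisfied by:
  {k: True, o: False}
  {o: False, k: False}
  {o: True, k: True}


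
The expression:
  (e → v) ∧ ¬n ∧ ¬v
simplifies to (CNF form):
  ¬e ∧ ¬n ∧ ¬v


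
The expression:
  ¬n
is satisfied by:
  {n: False}


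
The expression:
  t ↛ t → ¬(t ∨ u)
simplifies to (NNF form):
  True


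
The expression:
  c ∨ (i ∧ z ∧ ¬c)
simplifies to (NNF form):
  c ∨ (i ∧ z)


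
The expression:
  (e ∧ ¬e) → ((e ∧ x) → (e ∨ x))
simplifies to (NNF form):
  True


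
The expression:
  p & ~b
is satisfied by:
  {p: True, b: False}


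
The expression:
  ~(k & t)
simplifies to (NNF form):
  ~k | ~t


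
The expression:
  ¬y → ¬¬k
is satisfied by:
  {y: True, k: True}
  {y: True, k: False}
  {k: True, y: False}


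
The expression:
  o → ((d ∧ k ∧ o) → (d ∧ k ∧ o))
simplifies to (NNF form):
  True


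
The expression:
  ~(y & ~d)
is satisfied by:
  {d: True, y: False}
  {y: False, d: False}
  {y: True, d: True}
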